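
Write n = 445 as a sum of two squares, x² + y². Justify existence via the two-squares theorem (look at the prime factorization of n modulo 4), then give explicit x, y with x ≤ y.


Step 1: Factor n = 445 = 5 · 89.
Step 2: Check the mod-4 condition on each prime factor: 5 ≡ 1 (mod 4), exponent 1; 89 ≡ 1 (mod 4), exponent 1.
All primes ≡ 3 (mod 4) appear to even exponent (or don't appear), so by the two-squares theorem n IS expressible as a sum of two squares.
Step 3: Build a representation. Here n = 5 · 89 is a product of primes ≡ 1 (mod 4). Each prime p ≡ 1 (mod 4) is itself a sum of two squares; find a² by testing p − a² for a perfect square:
  5: 5 − 1² = 4 = 2² ⇒ 5 = 1² + 2².
  89: 89 − 1² = 88, 89 − 2² = 85, 89 − 3² = 80, 89 − 4² = 73, 89 − 5² = 64 = 8² ⇒ 89 = 5² + 8².
  Combine using the Brahmagupta–Fibonacci identity (a² + b²)(c² + d²) = (ac − bd)² + (ad + bc)² = (ac + bd)² + (ad − bc)²:
  5 · 89 = 445: from (1² + 2²)(5² + 8²), take (1·5 − 2·8, 1·8 + 2·5) = (5 − 16, 8 + 10) = (-11, 18); dropping signs (only squares matter) gives (11, 18); check 11² + 18² = 121 + 324 = 445 ✓.
Step 4: Order so x ≤ y and verify: 11² + 18² = 121 + 324 = 445 = n. ✓

n = 445 = 11² + 18² (one valid representation with x ≤ y).


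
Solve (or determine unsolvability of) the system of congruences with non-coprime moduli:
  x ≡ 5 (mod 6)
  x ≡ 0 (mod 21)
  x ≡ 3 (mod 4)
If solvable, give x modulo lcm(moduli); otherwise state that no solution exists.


Moduli 6, 21, 4 are not pairwise coprime, so CRT works modulo lcm(m_i) when all pairwise compatibility conditions hold.
Pairwise compatibility: gcd(m_i, m_j) must divide a_i - a_j for every pair.
Merge one congruence at a time:
  Start: x ≡ 5 (mod 6).
  Combine with x ≡ 0 (mod 21): gcd(6, 21) = 3, and 0 - 5 = -5 is NOT divisible by 3.
    ⇒ system is inconsistent (no integer solution).

No solution (the system is inconsistent).


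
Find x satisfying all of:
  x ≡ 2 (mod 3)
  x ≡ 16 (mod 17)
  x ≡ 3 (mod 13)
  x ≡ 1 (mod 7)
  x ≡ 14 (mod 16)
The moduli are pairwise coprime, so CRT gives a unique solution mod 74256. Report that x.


Product of moduli M = 3 · 17 · 13 · 7 · 16 = 74256.
Merge one congruence at a time:
  Start: x ≡ 2 (mod 3).
  Combine with x ≡ 16 (mod 17); new modulus lcm = 51.
    Write x = 2 + 3·t and substitute into x ≡ 16 (mod 17): 3·t ≡ 16 − 2 = 14 (mod 17).
    The inverse of 3 mod 17 is 6 (since 3·6 = 18 = 1·17 + 1), so t ≡ 6·14 = 84 ≡ 16 (mod 17).
    Then x = 2 + 3·16 = 50, valid modulo lcm(3, 17) = 51: x ≡ 50 (mod 51).
  Combine with x ≡ 3 (mod 13); new modulus lcm = 663.
    Write x = 50 + 51·t and substitute into x ≡ 3 (mod 13): 51·t ≡ 3 − 50 = -47 (mod 13).
    Reduce coefficients mod 13: 12·t ≡ 5 (mod 13).
    The inverse of 12 mod 13 is 12 (since 12·12 = 144 = 11·13 + 1), so t ≡ 12·5 = 60 ≡ 8 (mod 13).
    Then x = 50 + 51·8 = 458, valid modulo lcm(51, 13) = 663: x ≡ 458 (mod 663).
  Combine with x ≡ 1 (mod 7); new modulus lcm = 4641.
    Write x = 458 + 663·t and substitute into x ≡ 1 (mod 7): 663·t ≡ 1 − 458 = -457 (mod 7).
    Reduce coefficients mod 7: 5·t ≡ 5 (mod 7).
    The inverse of 5 mod 7 is 3 (since 5·3 = 15 = 2·7 + 1), so t ≡ 3·5 = 15 ≡ 1 (mod 7).
    Then x = 458 + 663·1 = 1121, valid modulo lcm(663, 7) = 4641: x ≡ 1121 (mod 4641).
  Combine with x ≡ 14 (mod 16); new modulus lcm = 74256.
    Write x = 1121 + 4641·t and substitute into x ≡ 14 (mod 16): 4641·t ≡ 14 − 1121 = -1107 (mod 16).
    Reduce coefficients mod 16: 1·t ≡ 13 (mod 16).
    So t ≡ 13 (mod 16).
    Then x = 1121 + 4641·13 = 61454, valid modulo lcm(4641, 16) = 74256: x ≡ 61454 (mod 74256).
Verify against each original: 61454 mod 3 = 2, 61454 mod 17 = 16, 61454 mod 13 = 3, 61454 mod 7 = 1, 61454 mod 16 = 14.

x ≡ 61454 (mod 74256).


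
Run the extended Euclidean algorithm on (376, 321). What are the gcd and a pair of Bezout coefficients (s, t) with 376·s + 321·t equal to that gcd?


Euclidean algorithm on (376, 321) — divide until remainder is 0:
  376 = 1 · 321 + 55
  321 = 5 · 55 + 46
  55 = 1 · 46 + 9
  46 = 5 · 9 + 1
  9 = 9 · 1 + 0
gcd(376, 321) = 1.
Track Bezout coefficients alongside the remainders: start with r₀ = 376 = a·1 + b·0 (s = 1, t = 0) and r₁ = 321 = a·0 + b·1 (s = 0, t = 1); each new remainder r_{k+1} = r_{k-1} − q_k·r_k inherits s_{k+1} = s_{k-1} − q_k·s_k, t_{k+1} = t_{k-1} − q_k·t_k, so r_k = a·s_k + b·t_k at every step:
  q = 1: r = 55, s = 1 − 1·0 = 1, t = 0 − 1·1 = -1  (check: 376·1 + 321·(-1) = 55)
  q = 5: r = 46, s = 0 − 5·1 = -5, t = 1 − 5·(-1) = 6  (check: 376·(-5) + 321·6 = 46)
  q = 1: r = 9, s = 1 − 1·(-5) = 6, t = -1 − 1·6 = -7  (check: 376·6 + 321·(-7) = 9)
  q = 5: r = 1, s = -5 − 5·6 = -35, t = 6 − 5·(-7) = 41  (check: 376·(-35) + 321·41 = 1)
The row with r = 1 (the gcd) gives the Bezout coefficients s = -35, t = 41.
Result: 376 · (-35) + 321 · (41) = 1.

gcd(376, 321) = 1; s = -35, t = 41 (check: 376·(-35) + 321·41 = 1).


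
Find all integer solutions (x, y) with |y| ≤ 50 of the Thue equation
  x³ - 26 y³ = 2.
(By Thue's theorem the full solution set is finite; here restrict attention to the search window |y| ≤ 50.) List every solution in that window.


The equation is x³ - 26y³ = 2. For fixed y, x³ = 26·y³ + 2, so a solution requires the RHS to be a perfect cube.
Strategy: iterate y from -50 to 50, compute RHS = 26·y³ + 2, and check whether it is a (positive or negative) perfect cube.
Check small values of y:
  y = 0: RHS = 2 is not a perfect cube.
  y = 1: RHS = 28 is not a perfect cube.
  y = -1: RHS = -24 is not a perfect cube.
  y = 2: RHS = 210 is not a perfect cube.
  y = -2: RHS = -206 is not a perfect cube.
  y = 3: RHS = 704 is not a perfect cube.
  y = -3: RHS = -700 is not a perfect cube.
Continuing the search up to |y| = 50 finds no solutions either.
No (x, y) in the scanned range satisfies the equation.

No integer solutions with |y| ≤ 50.


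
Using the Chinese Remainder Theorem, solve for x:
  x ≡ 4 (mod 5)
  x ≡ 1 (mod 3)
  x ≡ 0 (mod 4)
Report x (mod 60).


Moduli 5, 3, 4 are pairwise coprime; by CRT there is a unique solution modulo M = 5 · 3 · 4 = 60.
Solve pairwise, accumulating the modulus:
  Start with x ≡ 4 (mod 5).
  Combine with x ≡ 1 (mod 3): since gcd(5, 3) = 1, we get a unique residue mod 15.
    Write x = 4 + 5·t and substitute into x ≡ 1 (mod 3): 5·t ≡ 1 − 4 = -3 (mod 3).
    Reduce coefficients mod 3: 2·t ≡ 0 (mod 3).
    The inverse of 2 mod 3 is 2 (since 2·2 = 4 = 1·3 + 1), so t ≡ 2·0 = 0 ≡ 0 (mod 3).
    Then x = 4 + 5·0 = 4, valid modulo lcm(5, 3) = 15: x ≡ 4 (mod 15).
  Combine with x ≡ 0 (mod 4): since gcd(15, 4) = 1, we get a unique residue mod 60.
    Write x = 4 + 15·t and substitute into x ≡ 0 (mod 4): 15·t ≡ 0 − 4 = -4 (mod 4).
    Reduce coefficients mod 4: 3·t ≡ 0 (mod 4).
    The inverse of 3 mod 4 is 3 (since 3·3 = 9 = 2·4 + 1), so t ≡ 3·0 = 0 ≡ 0 (mod 4).
    Then x = 4 + 15·0 = 4, valid modulo lcm(15, 4) = 60: x ≡ 4 (mod 60).
Verify: 4 mod 5 = 4 ✓, 4 mod 3 = 1 ✓, 4 mod 4 = 0 ✓.

x ≡ 4 (mod 60).


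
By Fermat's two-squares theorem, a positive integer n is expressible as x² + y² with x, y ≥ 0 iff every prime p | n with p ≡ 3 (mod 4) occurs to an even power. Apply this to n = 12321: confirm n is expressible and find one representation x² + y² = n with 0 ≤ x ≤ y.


Step 1: Factor n = 12321 = 3^2 · 37^2.
Step 2: Check the mod-4 condition on each prime factor: 3 ≡ 3 (mod 4), exponent 2 (must be even); 37 ≡ 1 (mod 4), exponent 2.
All primes ≡ 3 (mod 4) appear to even exponent (or don't appear), so by the two-squares theorem n IS expressible as a sum of two squares.
Step 3: Build a representation. Group n = k² · m with k = 3 and m = 37 · 37 = 1369 (a product of primes ≡ 1 (mod 4)); a representation of m scales to one of n via (k·x)² + (k·y)² = k²(x² + y²). Each prime p ≡ 1 (mod 4) is itself a sum of two squares; find a² by testing p − a² for a perfect square:
  37: 37 − 1² = 36 = 6² ⇒ 37 = 1² + 6².
  Combine using the Brahmagupta–Fibonacci identity (a² + b²)(c² + d²) = (ac − bd)² + (ad + bc)² = (ac + bd)² + (ad − bc)²:
  37 · 37 = 1369: from (1² + 6²)(1² + 6²), take (1·1 − 6·6, 1·6 + 6·1) = (1 − 36, 6 + 6) = (-35, 12); dropping signs (only squares matter) gives (35, 12); check 35² + 12² = 1225 + 144 = 1369 ✓.
  Scale by k = 3: (3·35, 3·12) = (105, 36).
Step 4: Order so x ≤ y and verify: 36² + 105² = 1296 + 11025 = 12321 = n. ✓

n = 12321 = 36² + 105² (one valid representation with x ≤ y).


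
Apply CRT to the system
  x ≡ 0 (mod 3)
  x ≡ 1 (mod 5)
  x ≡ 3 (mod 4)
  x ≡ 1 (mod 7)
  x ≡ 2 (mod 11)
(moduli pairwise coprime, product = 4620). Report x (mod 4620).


Product of moduli M = 3 · 5 · 4 · 7 · 11 = 4620.
Merge one congruence at a time:
  Start: x ≡ 0 (mod 3).
  Combine with x ≡ 1 (mod 5); new modulus lcm = 15.
    Write x = 0 + 3·t and substitute into x ≡ 1 (mod 5): 3·t ≡ 1 − 0 = 1 (mod 5).
    The inverse of 3 mod 5 is 2 (since 3·2 = 6 = 1·5 + 1), so t ≡ 2·1 = 2 ≡ 2 (mod 5).
    Then x = 0 + 3·2 = 6, valid modulo lcm(3, 5) = 15: x ≡ 6 (mod 15).
  Combine with x ≡ 3 (mod 4); new modulus lcm = 60.
    Write x = 6 + 15·t and substitute into x ≡ 3 (mod 4): 15·t ≡ 3 − 6 = -3 (mod 4).
    Reduce coefficients mod 4: 3·t ≡ 1 (mod 4).
    The inverse of 3 mod 4 is 3 (since 3·3 = 9 = 2·4 + 1), so t ≡ 3·1 = 3 ≡ 3 (mod 4).
    Then x = 6 + 15·3 = 51, valid modulo lcm(15, 4) = 60: x ≡ 51 (mod 60).
  Combine with x ≡ 1 (mod 7); new modulus lcm = 420.
    Write x = 51 + 60·t and substitute into x ≡ 1 (mod 7): 60·t ≡ 1 − 51 = -50 (mod 7).
    Reduce coefficients mod 7: 4·t ≡ 6 (mod 7).
    The inverse of 4 mod 7 is 2 (since 4·2 = 8 = 1·7 + 1), so t ≡ 2·6 = 12 ≡ 5 (mod 7).
    Then x = 51 + 60·5 = 351, valid modulo lcm(60, 7) = 420: x ≡ 351 (mod 420).
  Combine with x ≡ 2 (mod 11); new modulus lcm = 4620.
    Write x = 351 + 420·t and substitute into x ≡ 2 (mod 11): 420·t ≡ 2 − 351 = -349 (mod 11).
    Reduce coefficients mod 11: 2·t ≡ 3 (mod 11).
    The inverse of 2 mod 11 is 6 (since 2·6 = 12 = 1·11 + 1), so t ≡ 6·3 = 18 ≡ 7 (mod 11).
    Then x = 351 + 420·7 = 3291, valid modulo lcm(420, 11) = 4620: x ≡ 3291 (mod 4620).
Verify against each original: 3291 mod 3 = 0, 3291 mod 5 = 1, 3291 mod 4 = 3, 3291 mod 7 = 1, 3291 mod 11 = 2.

x ≡ 3291 (mod 4620).


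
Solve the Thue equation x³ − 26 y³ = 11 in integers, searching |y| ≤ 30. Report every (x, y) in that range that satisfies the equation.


The equation is x³ - 26y³ = 11. For fixed y, x³ = 26·y³ + 11, so a solution requires the RHS to be a perfect cube.
Strategy: iterate y from -30 to 30, compute RHS = 26·y³ + 11, and check whether it is a (positive or negative) perfect cube.
Check small values of y:
  y = 0: RHS = 11 is not a perfect cube.
  y = 1: RHS = 37 is not a perfect cube.
  y = -1: RHS = -15 is not a perfect cube.
  y = 2: RHS = 219 is not a perfect cube.
  y = -2: RHS = -197 is not a perfect cube.
  y = 3: RHS = 713 is not a perfect cube.
  y = -3: RHS = -691 is not a perfect cube.
Continuing the search up to |y| = 30 finds no solutions either.
No (x, y) in the scanned range satisfies the equation.

No integer solutions with |y| ≤ 30.


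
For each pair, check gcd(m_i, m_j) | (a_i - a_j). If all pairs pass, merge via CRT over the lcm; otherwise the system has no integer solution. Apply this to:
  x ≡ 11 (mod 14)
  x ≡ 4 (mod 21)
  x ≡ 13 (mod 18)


Moduli 14, 21, 18 are not pairwise coprime, so CRT works modulo lcm(m_i) when all pairwise compatibility conditions hold.
Pairwise compatibility: gcd(m_i, m_j) must divide a_i - a_j for every pair.
Merge one congruence at a time:
  Start: x ≡ 11 (mod 14).
  Combine with x ≡ 4 (mod 21): gcd(14, 21) = 7; 4 - 11 = -7, which IS divisible by 7, so compatible.
    Write x = 11 + 14·t and substitute into x ≡ 4 (mod 21): 14·t ≡ 4 − 11 = -7 (mod 21).
    Divide the congruence (and modulus) by g = 7: 2·t ≡ -1 (mod 3).
    Reduce coefficients mod 3: 2·t ≡ 2 (mod 3).
    The inverse of 2 mod 3 is 2 (since 2·2 = 4 = 1·3 + 1), so t ≡ 2·2 = 4 ≡ 1 (mod 3).
    Then x = 11 + 14·1 = 25, valid modulo lcm(14, 21) = 42: x ≡ 25 (mod 42).
  Combine with x ≡ 13 (mod 18): gcd(42, 18) = 6; 13 - 25 = -12, which IS divisible by 6, so compatible.
    Write x = 25 + 42·t and substitute into x ≡ 13 (mod 18): 42·t ≡ 13 − 25 = -12 (mod 18).
    Divide the congruence (and modulus) by g = 6: 7·t ≡ -2 (mod 3).
    Reduce coefficients mod 3: 1·t ≡ 1 (mod 3).
    So t ≡ 1 (mod 3).
    Then x = 25 + 42·1 = 67, valid modulo lcm(42, 18) = 126: x ≡ 67 (mod 126).
Verify: 67 mod 14 = 11, 67 mod 21 = 4, 67 mod 18 = 13.

x ≡ 67 (mod 126).


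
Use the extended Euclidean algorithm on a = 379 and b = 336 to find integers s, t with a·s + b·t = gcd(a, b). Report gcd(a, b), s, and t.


Euclidean algorithm on (379, 336) — divide until remainder is 0:
  379 = 1 · 336 + 43
  336 = 7 · 43 + 35
  43 = 1 · 35 + 8
  35 = 4 · 8 + 3
  8 = 2 · 3 + 2
  3 = 1 · 2 + 1
  2 = 2 · 1 + 0
gcd(379, 336) = 1.
Track Bezout coefficients alongside the remainders: start with r₀ = 379 = a·1 + b·0 (s = 1, t = 0) and r₁ = 336 = a·0 + b·1 (s = 0, t = 1); each new remainder r_{k+1} = r_{k-1} − q_k·r_k inherits s_{k+1} = s_{k-1} − q_k·s_k, t_{k+1} = t_{k-1} − q_k·t_k, so r_k = a·s_k + b·t_k at every step:
  q = 1: r = 43, s = 1 − 1·0 = 1, t = 0 − 1·1 = -1  (check: 379·1 + 336·(-1) = 43)
  q = 7: r = 35, s = 0 − 7·1 = -7, t = 1 − 7·(-1) = 8  (check: 379·(-7) + 336·8 = 35)
  q = 1: r = 8, s = 1 − 1·(-7) = 8, t = -1 − 1·8 = -9  (check: 379·8 + 336·(-9) = 8)
  q = 4: r = 3, s = -7 − 4·8 = -39, t = 8 − 4·(-9) = 44  (check: 379·(-39) + 336·44 = 3)
  q = 2: r = 2, s = 8 − 2·(-39) = 86, t = -9 − 2·44 = -97  (check: 379·86 + 336·(-97) = 2)
  q = 1: r = 1, s = -39 − 1·86 = -125, t = 44 − 1·(-97) = 141  (check: 379·(-125) + 336·141 = 1)
The row with r = 1 (the gcd) gives the Bezout coefficients s = -125, t = 141.
Result: 379 · (-125) + 336 · (141) = 1.

gcd(379, 336) = 1; s = -125, t = 141 (check: 379·(-125) + 336·141 = 1).


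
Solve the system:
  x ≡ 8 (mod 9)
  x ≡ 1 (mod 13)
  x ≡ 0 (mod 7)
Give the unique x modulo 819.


Moduli 9, 13, 7 are pairwise coprime; by CRT there is a unique solution modulo M = 9 · 13 · 7 = 819.
Solve pairwise, accumulating the modulus:
  Start with x ≡ 8 (mod 9).
  Combine with x ≡ 1 (mod 13): since gcd(9, 13) = 1, we get a unique residue mod 117.
    Write x = 8 + 9·t and substitute into x ≡ 1 (mod 13): 9·t ≡ 1 − 8 = -7 (mod 13).
    Reduce coefficients mod 13: 9·t ≡ 6 (mod 13).
    The inverse of 9 mod 13 is 3 (since 9·3 = 27 = 2·13 + 1), so t ≡ 3·6 = 18 ≡ 5 (mod 13).
    Then x = 8 + 9·5 = 53, valid modulo lcm(9, 13) = 117: x ≡ 53 (mod 117).
  Combine with x ≡ 0 (mod 7): since gcd(117, 7) = 1, we get a unique residue mod 819.
    Write x = 53 + 117·t and substitute into x ≡ 0 (mod 7): 117·t ≡ 0 − 53 = -53 (mod 7).
    Reduce coefficients mod 7: 5·t ≡ 3 (mod 7).
    The inverse of 5 mod 7 is 3 (since 5·3 = 15 = 2·7 + 1), so t ≡ 3·3 = 9 ≡ 2 (mod 7).
    Then x = 53 + 117·2 = 287, valid modulo lcm(117, 7) = 819: x ≡ 287 (mod 819).
Verify: 287 mod 9 = 8 ✓, 287 mod 13 = 1 ✓, 287 mod 7 = 0 ✓.

x ≡ 287 (mod 819).


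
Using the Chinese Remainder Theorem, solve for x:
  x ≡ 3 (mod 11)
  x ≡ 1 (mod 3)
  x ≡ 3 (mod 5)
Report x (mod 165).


Moduli 11, 3, 5 are pairwise coprime; by CRT there is a unique solution modulo M = 11 · 3 · 5 = 165.
Solve pairwise, accumulating the modulus:
  Start with x ≡ 3 (mod 11).
  Combine with x ≡ 1 (mod 3): since gcd(11, 3) = 1, we get a unique residue mod 33.
    Write x = 3 + 11·t and substitute into x ≡ 1 (mod 3): 11·t ≡ 1 − 3 = -2 (mod 3).
    Reduce coefficients mod 3: 2·t ≡ 1 (mod 3).
    The inverse of 2 mod 3 is 2 (since 2·2 = 4 = 1·3 + 1), so t ≡ 2·1 = 2 ≡ 2 (mod 3).
    Then x = 3 + 11·2 = 25, valid modulo lcm(11, 3) = 33: x ≡ 25 (mod 33).
  Combine with x ≡ 3 (mod 5): since gcd(33, 5) = 1, we get a unique residue mod 165.
    Write x = 25 + 33·t and substitute into x ≡ 3 (mod 5): 33·t ≡ 3 − 25 = -22 (mod 5).
    Reduce coefficients mod 5: 3·t ≡ 3 (mod 5).
    The inverse of 3 mod 5 is 2 (since 3·2 = 6 = 1·5 + 1), so t ≡ 2·3 = 6 ≡ 1 (mod 5).
    Then x = 25 + 33·1 = 58, valid modulo lcm(33, 5) = 165: x ≡ 58 (mod 165).
Verify: 58 mod 11 = 3 ✓, 58 mod 3 = 1 ✓, 58 mod 5 = 3 ✓.

x ≡ 58 (mod 165).


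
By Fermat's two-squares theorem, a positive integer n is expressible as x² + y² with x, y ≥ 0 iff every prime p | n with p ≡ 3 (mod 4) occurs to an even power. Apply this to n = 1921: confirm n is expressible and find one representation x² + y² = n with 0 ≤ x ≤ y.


Step 1: Factor n = 1921 = 17 · 113.
Step 2: Check the mod-4 condition on each prime factor: 17 ≡ 1 (mod 4), exponent 1; 113 ≡ 1 (mod 4), exponent 1.
All primes ≡ 3 (mod 4) appear to even exponent (or don't appear), so by the two-squares theorem n IS expressible as a sum of two squares.
Step 3: Build a representation. Here n = 17 · 113 is a product of primes ≡ 1 (mod 4). Each prime p ≡ 1 (mod 4) is itself a sum of two squares; find a² by testing p − a² for a perfect square:
  17: 17 − 1² = 16 = 4² ⇒ 17 = 1² + 4².
  113: 113 − 1² = 112, 113 − 2² = 109, 113 − 3² = 104, 113 − 4² = 97, 113 − 5² = 88, 113 − 6² = 77, 113 − 7² = 64 = 8² ⇒ 113 = 7² + 8².
  Combine using the Brahmagupta–Fibonacci identity (a² + b²)(c² + d²) = (ac − bd)² + (ad + bc)² = (ac + bd)² + (ad − bc)²:
  17 · 113 = 1921: from (1² + 4²)(7² + 8²), take (1·7 − 4·8, 1·8 + 4·7) = (7 − 32, 8 + 28) = (-25, 36); dropping signs (only squares matter) gives (25, 36); check 25² + 36² = 625 + 1296 = 1921 ✓.
Step 4: Order so x ≤ y and verify: 25² + 36² = 625 + 1296 = 1921 = n. ✓

n = 1921 = 25² + 36² (one valid representation with x ≤ y).


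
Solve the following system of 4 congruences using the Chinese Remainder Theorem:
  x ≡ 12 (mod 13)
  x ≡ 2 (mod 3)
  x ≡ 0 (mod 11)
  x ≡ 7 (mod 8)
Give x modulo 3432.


Product of moduli M = 13 · 3 · 11 · 8 = 3432.
Merge one congruence at a time:
  Start: x ≡ 12 (mod 13).
  Combine with x ≡ 2 (mod 3); new modulus lcm = 39.
    Write x = 12 + 13·t and substitute into x ≡ 2 (mod 3): 13·t ≡ 2 − 12 = -10 (mod 3).
    Reduce coefficients mod 3: 1·t ≡ 2 (mod 3).
    So t ≡ 2 (mod 3).
    Then x = 12 + 13·2 = 38, valid modulo lcm(13, 3) = 39: x ≡ 38 (mod 39).
  Combine with x ≡ 0 (mod 11); new modulus lcm = 429.
    Write x = 38 + 39·t and substitute into x ≡ 0 (mod 11): 39·t ≡ 0 − 38 = -38 (mod 11).
    Reduce coefficients mod 11: 6·t ≡ 6 (mod 11).
    The inverse of 6 mod 11 is 2 (since 6·2 = 12 = 1·11 + 1), so t ≡ 2·6 = 12 ≡ 1 (mod 11).
    Then x = 38 + 39·1 = 77, valid modulo lcm(39, 11) = 429: x ≡ 77 (mod 429).
  Combine with x ≡ 7 (mod 8); new modulus lcm = 3432.
    Write x = 77 + 429·t and substitute into x ≡ 7 (mod 8): 429·t ≡ 7 − 77 = -70 (mod 8).
    Reduce coefficients mod 8: 5·t ≡ 2 (mod 8).
    The inverse of 5 mod 8 is 5 (since 5·5 = 25 = 3·8 + 1), so t ≡ 5·2 = 10 ≡ 2 (mod 8).
    Then x = 77 + 429·2 = 935, valid modulo lcm(429, 8) = 3432: x ≡ 935 (mod 3432).
Verify against each original: 935 mod 13 = 12, 935 mod 3 = 2, 935 mod 11 = 0, 935 mod 8 = 7.

x ≡ 935 (mod 3432).


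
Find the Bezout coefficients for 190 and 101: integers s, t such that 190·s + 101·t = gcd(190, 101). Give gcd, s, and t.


Euclidean algorithm on (190, 101) — divide until remainder is 0:
  190 = 1 · 101 + 89
  101 = 1 · 89 + 12
  89 = 7 · 12 + 5
  12 = 2 · 5 + 2
  5 = 2 · 2 + 1
  2 = 2 · 1 + 0
gcd(190, 101) = 1.
Track Bezout coefficients alongside the remainders: start with r₀ = 190 = a·1 + b·0 (s = 1, t = 0) and r₁ = 101 = a·0 + b·1 (s = 0, t = 1); each new remainder r_{k+1} = r_{k-1} − q_k·r_k inherits s_{k+1} = s_{k-1} − q_k·s_k, t_{k+1} = t_{k-1} − q_k·t_k, so r_k = a·s_k + b·t_k at every step:
  q = 1: r = 89, s = 1 − 1·0 = 1, t = 0 − 1·1 = -1  (check: 190·1 + 101·(-1) = 89)
  q = 1: r = 12, s = 0 − 1·1 = -1, t = 1 − 1·(-1) = 2  (check: 190·(-1) + 101·2 = 12)
  q = 7: r = 5, s = 1 − 7·(-1) = 8, t = -1 − 7·2 = -15  (check: 190·8 + 101·(-15) = 5)
  q = 2: r = 2, s = -1 − 2·8 = -17, t = 2 − 2·(-15) = 32  (check: 190·(-17) + 101·32 = 2)
  q = 2: r = 1, s = 8 − 2·(-17) = 42, t = -15 − 2·32 = -79  (check: 190·42 + 101·(-79) = 1)
The row with r = 1 (the gcd) gives the Bezout coefficients s = 42, t = -79.
Result: 190 · (42) + 101 · (-79) = 1.

gcd(190, 101) = 1; s = 42, t = -79 (check: 190·42 + 101·(-79) = 1).


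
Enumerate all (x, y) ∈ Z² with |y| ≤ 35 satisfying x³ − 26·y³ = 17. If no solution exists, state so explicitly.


The equation is x³ - 26y³ = 17. For fixed y, x³ = 26·y³ + 17, so a solution requires the RHS to be a perfect cube.
Strategy: iterate y from -35 to 35, compute RHS = 26·y³ + 17, and check whether it is a (positive or negative) perfect cube.
Check small values of y:
  y = 0: RHS = 17 is not a perfect cube.
  y = 1: RHS = 43 is not a perfect cube.
  y = -1: RHS = -9 is not a perfect cube.
  y = 2: RHS = 225 is not a perfect cube.
  y = -2: RHS = -191 is not a perfect cube.
  y = 3: RHS = 719 is not a perfect cube.
  y = -3: RHS = -685 is not a perfect cube.
Continuing the search up to |y| = 35 finds no solutions either.
No (x, y) in the scanned range satisfies the equation.

No integer solutions with |y| ≤ 35.


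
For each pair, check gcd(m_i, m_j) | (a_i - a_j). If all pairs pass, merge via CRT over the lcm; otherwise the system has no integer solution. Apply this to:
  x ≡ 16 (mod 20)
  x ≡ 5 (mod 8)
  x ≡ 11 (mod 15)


Moduli 20, 8, 15 are not pairwise coprime, so CRT works modulo lcm(m_i) when all pairwise compatibility conditions hold.
Pairwise compatibility: gcd(m_i, m_j) must divide a_i - a_j for every pair.
Merge one congruence at a time:
  Start: x ≡ 16 (mod 20).
  Combine with x ≡ 5 (mod 8): gcd(20, 8) = 4, and 5 - 16 = -11 is NOT divisible by 4.
    ⇒ system is inconsistent (no integer solution).

No solution (the system is inconsistent).


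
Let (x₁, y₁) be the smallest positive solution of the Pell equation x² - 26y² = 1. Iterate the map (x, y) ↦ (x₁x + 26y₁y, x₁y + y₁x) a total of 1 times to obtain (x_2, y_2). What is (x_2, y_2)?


Step 1: Find the fundamental solution (x₁, y₁) of x² - 26y² = 1.
  Expand √26 as a continued fraction. a₀ = ⌊√26⌋ = 5; iterate m_{k+1} = d_k·a_k − m_k, d_{k+1} = (26 − m_{k+1}²)/d_k, a_{k+1} = ⌊(a₀ + m_{k+1})/d_{k+1}⌋ (starting m₀ = 0, d₀ = 1), with convergents p_k = a_k·p_{k-1} + p_{k-2}, q_k = a_k·q_{k-1} + q_{k-2} (p₋₁ = 1, q₋₁ = 0):
  k = 0: a₀ = 5; p₀/q₀ = 5/1; p₀² − 26·q₀² = 25 − 26 = -1.
  k = 1: m = 5, d = 1, a = ⌊(5 + 5)/1⌋ = 10; p/q = (10·5 + 1)/(10·1 + 0) = 51/10; p² − 26·q² = 2601 − 2600 = 1.
  The first convergent with p² − 26·q² = 1 gives the fundamental solution (x₁, y₁) = (51, 10).
Step 2: Apply the recurrence (x_{n+1}, y_{n+1}) = (x₁x_n + 26y₁y_n, x₁y_n + y₁x_n) repeatedly.
  From (x_1, y_1) = (51, 10): x_2 = 51·51 + 26·10·10 = 5201; y_2 = 51·10 + 10·51 = 1020.
Step 3: Verify x_2² - 26·y_2² = 27050401 - 27050400 = 1 (should be 1). ✓

(x_1, y_1) = (51, 10); (x_2, y_2) = (5201, 1020).


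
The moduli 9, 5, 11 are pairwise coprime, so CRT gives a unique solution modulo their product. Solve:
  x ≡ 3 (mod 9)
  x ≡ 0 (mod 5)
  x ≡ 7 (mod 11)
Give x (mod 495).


Moduli 9, 5, 11 are pairwise coprime; by CRT there is a unique solution modulo M = 9 · 5 · 11 = 495.
Solve pairwise, accumulating the modulus:
  Start with x ≡ 3 (mod 9).
  Combine with x ≡ 0 (mod 5): since gcd(9, 5) = 1, we get a unique residue mod 45.
    Write x = 3 + 9·t and substitute into x ≡ 0 (mod 5): 9·t ≡ 0 − 3 = -3 (mod 5).
    Reduce coefficients mod 5: 4·t ≡ 2 (mod 5).
    The inverse of 4 mod 5 is 4 (since 4·4 = 16 = 3·5 + 1), so t ≡ 4·2 = 8 ≡ 3 (mod 5).
    Then x = 3 + 9·3 = 30, valid modulo lcm(9, 5) = 45: x ≡ 30 (mod 45).
  Combine with x ≡ 7 (mod 11): since gcd(45, 11) = 1, we get a unique residue mod 495.
    Write x = 30 + 45·t and substitute into x ≡ 7 (mod 11): 45·t ≡ 7 − 30 = -23 (mod 11).
    Reduce coefficients mod 11: 1·t ≡ 10 (mod 11).
    So t ≡ 10 (mod 11).
    Then x = 30 + 45·10 = 480, valid modulo lcm(45, 11) = 495: x ≡ 480 (mod 495).
Verify: 480 mod 9 = 3 ✓, 480 mod 5 = 0 ✓, 480 mod 11 = 7 ✓.

x ≡ 480 (mod 495).


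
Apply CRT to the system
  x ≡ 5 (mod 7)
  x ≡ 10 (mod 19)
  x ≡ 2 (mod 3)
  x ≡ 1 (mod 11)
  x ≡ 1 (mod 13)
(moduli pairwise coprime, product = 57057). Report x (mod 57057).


Product of moduli M = 7 · 19 · 3 · 11 · 13 = 57057.
Merge one congruence at a time:
  Start: x ≡ 5 (mod 7).
  Combine with x ≡ 10 (mod 19); new modulus lcm = 133.
    Write x = 5 + 7·t and substitute into x ≡ 10 (mod 19): 7·t ≡ 10 − 5 = 5 (mod 19).
    The inverse of 7 mod 19 is 11 (since 7·11 = 77 = 4·19 + 1), so t ≡ 11·5 = 55 ≡ 17 (mod 19).
    Then x = 5 + 7·17 = 124, valid modulo lcm(7, 19) = 133: x ≡ 124 (mod 133).
  Combine with x ≡ 2 (mod 3); new modulus lcm = 399.
    Write x = 124 + 133·t and substitute into x ≡ 2 (mod 3): 133·t ≡ 2 − 124 = -122 (mod 3).
    Reduce coefficients mod 3: 1·t ≡ 1 (mod 3).
    So t ≡ 1 (mod 3).
    Then x = 124 + 133·1 = 257, valid modulo lcm(133, 3) = 399: x ≡ 257 (mod 399).
  Combine with x ≡ 1 (mod 11); new modulus lcm = 4389.
    Write x = 257 + 399·t and substitute into x ≡ 1 (mod 11): 399·t ≡ 1 − 257 = -256 (mod 11).
    Reduce coefficients mod 11: 3·t ≡ 8 (mod 11).
    The inverse of 3 mod 11 is 4 (since 3·4 = 12 = 1·11 + 1), so t ≡ 4·8 = 32 ≡ 10 (mod 11).
    Then x = 257 + 399·10 = 4247, valid modulo lcm(399, 11) = 4389: x ≡ 4247 (mod 4389).
  Combine with x ≡ 1 (mod 13); new modulus lcm = 57057.
    Write x = 4247 + 4389·t and substitute into x ≡ 1 (mod 13): 4389·t ≡ 1 − 4247 = -4246 (mod 13).
    Reduce coefficients mod 13: 8·t ≡ 5 (mod 13).
    The inverse of 8 mod 13 is 5 (since 8·5 = 40 = 3·13 + 1), so t ≡ 5·5 = 25 ≡ 12 (mod 13).
    Then x = 4247 + 4389·12 = 56915, valid modulo lcm(4389, 13) = 57057: x ≡ 56915 (mod 57057).
Verify against each original: 56915 mod 7 = 5, 56915 mod 19 = 10, 56915 mod 3 = 2, 56915 mod 11 = 1, 56915 mod 13 = 1.

x ≡ 56915 (mod 57057).


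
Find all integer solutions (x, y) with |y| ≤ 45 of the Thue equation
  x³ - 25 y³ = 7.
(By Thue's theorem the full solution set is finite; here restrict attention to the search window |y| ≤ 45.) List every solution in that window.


The equation is x³ - 25y³ = 7. For fixed y, x³ = 25·y³ + 7, so a solution requires the RHS to be a perfect cube.
Strategy: iterate y from -45 to 45, compute RHS = 25·y³ + 7, and check whether it is a (positive or negative) perfect cube.
Check small values of y:
  y = 0: RHS = 7 is not a perfect cube.
  y = 1: RHS = 32 is not a perfect cube.
  y = -1: RHS = -18 is not a perfect cube.
  y = 2: RHS = 207 is not a perfect cube.
  y = -2: RHS = -193 is not a perfect cube.
  y = 3: RHS = 682 is not a perfect cube.
  y = -3: RHS = -668 is not a perfect cube.
Continuing the search up to |y| = 45 finds no solutions either.
No (x, y) in the scanned range satisfies the equation.

No integer solutions with |y| ≤ 45.


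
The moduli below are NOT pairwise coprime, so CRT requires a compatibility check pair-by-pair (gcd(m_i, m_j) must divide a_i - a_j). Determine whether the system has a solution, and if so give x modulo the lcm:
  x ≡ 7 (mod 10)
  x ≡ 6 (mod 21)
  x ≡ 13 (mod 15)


Moduli 10, 21, 15 are not pairwise coprime, so CRT works modulo lcm(m_i) when all pairwise compatibility conditions hold.
Pairwise compatibility: gcd(m_i, m_j) must divide a_i - a_j for every pair.
Merge one congruence at a time:
  Start: x ≡ 7 (mod 10).
  Combine with x ≡ 6 (mod 21): gcd(10, 21) = 1; 6 - 7 = -1, which IS divisible by 1, so compatible.
    Write x = 7 + 10·t and substitute into x ≡ 6 (mod 21): 10·t ≡ 6 − 7 = -1 (mod 21).
    Reduce coefficients mod 21: 10·t ≡ 20 (mod 21).
    The inverse of 10 mod 21 is 19 (since 10·19 = 190 = 9·21 + 1), so t ≡ 19·20 = 380 ≡ 2 (mod 21).
    Then x = 7 + 10·2 = 27, valid modulo lcm(10, 21) = 210: x ≡ 27 (mod 210).
  Combine with x ≡ 13 (mod 15): gcd(210, 15) = 15, and 13 - 27 = -14 is NOT divisible by 15.
    ⇒ system is inconsistent (no integer solution).

No solution (the system is inconsistent).


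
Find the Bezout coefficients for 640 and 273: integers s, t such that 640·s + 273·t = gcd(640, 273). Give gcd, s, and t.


Euclidean algorithm on (640, 273) — divide until remainder is 0:
  640 = 2 · 273 + 94
  273 = 2 · 94 + 85
  94 = 1 · 85 + 9
  85 = 9 · 9 + 4
  9 = 2 · 4 + 1
  4 = 4 · 1 + 0
gcd(640, 273) = 1.
Track Bezout coefficients alongside the remainders: start with r₀ = 640 = a·1 + b·0 (s = 1, t = 0) and r₁ = 273 = a·0 + b·1 (s = 0, t = 1); each new remainder r_{k+1} = r_{k-1} − q_k·r_k inherits s_{k+1} = s_{k-1} − q_k·s_k, t_{k+1} = t_{k-1} − q_k·t_k, so r_k = a·s_k + b·t_k at every step:
  q = 2: r = 94, s = 1 − 2·0 = 1, t = 0 − 2·1 = -2  (check: 640·1 + 273·(-2) = 94)
  q = 2: r = 85, s = 0 − 2·1 = -2, t = 1 − 2·(-2) = 5  (check: 640·(-2) + 273·5 = 85)
  q = 1: r = 9, s = 1 − 1·(-2) = 3, t = -2 − 1·5 = -7  (check: 640·3 + 273·(-7) = 9)
  q = 9: r = 4, s = -2 − 9·3 = -29, t = 5 − 9·(-7) = 68  (check: 640·(-29) + 273·68 = 4)
  q = 2: r = 1, s = 3 − 2·(-29) = 61, t = -7 − 2·68 = -143  (check: 640·61 + 273·(-143) = 1)
The row with r = 1 (the gcd) gives the Bezout coefficients s = 61, t = -143.
Result: 640 · (61) + 273 · (-143) = 1.

gcd(640, 273) = 1; s = 61, t = -143 (check: 640·61 + 273·(-143) = 1).


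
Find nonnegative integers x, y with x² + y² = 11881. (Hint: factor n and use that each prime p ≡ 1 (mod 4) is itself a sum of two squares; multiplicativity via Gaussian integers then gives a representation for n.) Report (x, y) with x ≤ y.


Step 1: Factor n = 11881 = 109^2.
Step 2: Check the mod-4 condition on each prime factor: 109 ≡ 1 (mod 4), exponent 2.
All primes ≡ 3 (mod 4) appear to even exponent (or don't appear), so by the two-squares theorem n IS expressible as a sum of two squares.
Step 3: Build a representation. Here n = 109 · 109 is a product of primes ≡ 1 (mod 4). Each prime p ≡ 1 (mod 4) is itself a sum of two squares; find a² by testing p − a² for a perfect square:
  109: 109 − 1² = 108, 109 − 2² = 105, 109 − 3² = 100 = 10² ⇒ 109 = 3² + 10².
  Combine using the Brahmagupta–Fibonacci identity (a² + b²)(c² + d²) = (ac − bd)² + (ad + bc)² = (ac + bd)² + (ad − bc)²:
  109 · 109 = 11881: from (3² + 10²)(3² + 10²), take (3·3 − 10·10, 3·10 + 10·3) = (9 − 100, 30 + 30) = (-91, 60); dropping signs (only squares matter) gives (91, 60); check 91² + 60² = 8281 + 3600 = 11881 ✓.
Step 4: Order so x ≤ y and verify: 60² + 91² = 3600 + 8281 = 11881 = n. ✓

n = 11881 = 60² + 91² (one valid representation with x ≤ y).


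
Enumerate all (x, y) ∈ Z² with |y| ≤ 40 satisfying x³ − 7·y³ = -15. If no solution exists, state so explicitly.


The equation is x³ - 7y³ = -15. For fixed y, x³ = 7·y³ − 15, so a solution requires the RHS to be a perfect cube.
Strategy: iterate y from -40 to 40, compute RHS = 7·y³ − 15, and check whether it is a (positive or negative) perfect cube.
Check small values of y:
  y = 0: RHS = -15 is not a perfect cube.
  y = 1: RHS = -8 = (-2)³ ⇒ x = -2 works.
  y = -1: RHS = -22 is not a perfect cube.
  y = 2: RHS = 41 is not a perfect cube.
  y = -2: RHS = -71 is not a perfect cube.
  y = 3: RHS = 174 is not a perfect cube.
  y = -3: RHS = -204 is not a perfect cube.
Continuing, at y = -23: RHS = -85184 = (-44)³ ⇒ x = -44 works.
Searching the remaining y in |y| ≤ 40 finds no further solutions.
Collected solutions: (-2, 1), (-44, -23).

Solutions (with |y| ≤ 40): (-2, 1), (-44, -23).


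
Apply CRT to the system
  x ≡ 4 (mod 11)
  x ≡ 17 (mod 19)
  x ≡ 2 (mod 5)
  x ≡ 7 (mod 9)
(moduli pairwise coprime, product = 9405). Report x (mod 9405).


Product of moduli M = 11 · 19 · 5 · 9 = 9405.
Merge one congruence at a time:
  Start: x ≡ 4 (mod 11).
  Combine with x ≡ 17 (mod 19); new modulus lcm = 209.
    Write x = 4 + 11·t and substitute into x ≡ 17 (mod 19): 11·t ≡ 17 − 4 = 13 (mod 19).
    The inverse of 11 mod 19 is 7 (since 11·7 = 77 = 4·19 + 1), so t ≡ 7·13 = 91 ≡ 15 (mod 19).
    Then x = 4 + 11·15 = 169, valid modulo lcm(11, 19) = 209: x ≡ 169 (mod 209).
  Combine with x ≡ 2 (mod 5); new modulus lcm = 1045.
    Write x = 169 + 209·t and substitute into x ≡ 2 (mod 5): 209·t ≡ 2 − 169 = -167 (mod 5).
    Reduce coefficients mod 5: 4·t ≡ 3 (mod 5).
    The inverse of 4 mod 5 is 4 (since 4·4 = 16 = 3·5 + 1), so t ≡ 4·3 = 12 ≡ 2 (mod 5).
    Then x = 169 + 209·2 = 587, valid modulo lcm(209, 5) = 1045: x ≡ 587 (mod 1045).
  Combine with x ≡ 7 (mod 9); new modulus lcm = 9405.
    Write x = 587 + 1045·t and substitute into x ≡ 7 (mod 9): 1045·t ≡ 7 − 587 = -580 (mod 9).
    Reduce coefficients mod 9: 1·t ≡ 5 (mod 9).
    So t ≡ 5 (mod 9).
    Then x = 587 + 1045·5 = 5812, valid modulo lcm(1045, 9) = 9405: x ≡ 5812 (mod 9405).
Verify against each original: 5812 mod 11 = 4, 5812 mod 19 = 17, 5812 mod 5 = 2, 5812 mod 9 = 7.

x ≡ 5812 (mod 9405).


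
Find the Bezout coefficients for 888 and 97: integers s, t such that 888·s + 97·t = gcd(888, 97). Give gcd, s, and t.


Euclidean algorithm on (888, 97) — divide until remainder is 0:
  888 = 9 · 97 + 15
  97 = 6 · 15 + 7
  15 = 2 · 7 + 1
  7 = 7 · 1 + 0
gcd(888, 97) = 1.
Track Bezout coefficients alongside the remainders: start with r₀ = 888 = a·1 + b·0 (s = 1, t = 0) and r₁ = 97 = a·0 + b·1 (s = 0, t = 1); each new remainder r_{k+1} = r_{k-1} − q_k·r_k inherits s_{k+1} = s_{k-1} − q_k·s_k, t_{k+1} = t_{k-1} − q_k·t_k, so r_k = a·s_k + b·t_k at every step:
  q = 9: r = 15, s = 1 − 9·0 = 1, t = 0 − 9·1 = -9  (check: 888·1 + 97·(-9) = 15)
  q = 6: r = 7, s = 0 − 6·1 = -6, t = 1 − 6·(-9) = 55  (check: 888·(-6) + 97·55 = 7)
  q = 2: r = 1, s = 1 − 2·(-6) = 13, t = -9 − 2·55 = -119  (check: 888·13 + 97·(-119) = 1)
The row with r = 1 (the gcd) gives the Bezout coefficients s = 13, t = -119.
Result: 888 · (13) + 97 · (-119) = 1.

gcd(888, 97) = 1; s = 13, t = -119 (check: 888·13 + 97·(-119) = 1).


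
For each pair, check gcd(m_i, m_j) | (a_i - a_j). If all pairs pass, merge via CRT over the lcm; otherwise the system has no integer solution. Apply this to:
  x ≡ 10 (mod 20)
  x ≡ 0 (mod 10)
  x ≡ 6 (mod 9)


Moduli 20, 10, 9 are not pairwise coprime, so CRT works modulo lcm(m_i) when all pairwise compatibility conditions hold.
Pairwise compatibility: gcd(m_i, m_j) must divide a_i - a_j for every pair.
Merge one congruence at a time:
  Start: x ≡ 10 (mod 20).
  Combine with x ≡ 0 (mod 10): gcd(20, 10) = 10; 0 - 10 = -10, which IS divisible by 10, so compatible.
    Write x = 10 + 20·t and substitute into x ≡ 0 (mod 10): 20·t ≡ 0 − 10 = -10 (mod 10).
    Divide the congruence (and modulus) by g = 10: 2·t ≡ -1 (mod 1).
    Modulo 1 every t works; take t = 0.
    Then x = 10 + 20·0 = 10, valid modulo lcm(20, 10) = 20: x ≡ 10 (mod 20).
  Combine with x ≡ 6 (mod 9): gcd(20, 9) = 1; 6 - 10 = -4, which IS divisible by 1, so compatible.
    Write x = 10 + 20·t and substitute into x ≡ 6 (mod 9): 20·t ≡ 6 − 10 = -4 (mod 9).
    Reduce coefficients mod 9: 2·t ≡ 5 (mod 9).
    The inverse of 2 mod 9 is 5 (since 2·5 = 10 = 1·9 + 1), so t ≡ 5·5 = 25 ≡ 7 (mod 9).
    Then x = 10 + 20·7 = 150, valid modulo lcm(20, 9) = 180: x ≡ 150 (mod 180).
Verify: 150 mod 20 = 10, 150 mod 10 = 0, 150 mod 9 = 6.

x ≡ 150 (mod 180).


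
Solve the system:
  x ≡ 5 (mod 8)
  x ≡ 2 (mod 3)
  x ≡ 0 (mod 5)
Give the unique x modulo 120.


Moduli 8, 3, 5 are pairwise coprime; by CRT there is a unique solution modulo M = 8 · 3 · 5 = 120.
Solve pairwise, accumulating the modulus:
  Start with x ≡ 5 (mod 8).
  Combine with x ≡ 2 (mod 3): since gcd(8, 3) = 1, we get a unique residue mod 24.
    Write x = 5 + 8·t and substitute into x ≡ 2 (mod 3): 8·t ≡ 2 − 5 = -3 (mod 3).
    Reduce coefficients mod 3: 2·t ≡ 0 (mod 3).
    The inverse of 2 mod 3 is 2 (since 2·2 = 4 = 1·3 + 1), so t ≡ 2·0 = 0 ≡ 0 (mod 3).
    Then x = 5 + 8·0 = 5, valid modulo lcm(8, 3) = 24: x ≡ 5 (mod 24).
  Combine with x ≡ 0 (mod 5): since gcd(24, 5) = 1, we get a unique residue mod 120.
    Write x = 5 + 24·t and substitute into x ≡ 0 (mod 5): 24·t ≡ 0 − 5 = -5 (mod 5).
    Reduce coefficients mod 5: 4·t ≡ 0 (mod 5).
    The inverse of 4 mod 5 is 4 (since 4·4 = 16 = 3·5 + 1), so t ≡ 4·0 = 0 ≡ 0 (mod 5).
    Then x = 5 + 24·0 = 5, valid modulo lcm(24, 5) = 120: x ≡ 5 (mod 120).
Verify: 5 mod 8 = 5 ✓, 5 mod 3 = 2 ✓, 5 mod 5 = 0 ✓.

x ≡ 5 (mod 120).


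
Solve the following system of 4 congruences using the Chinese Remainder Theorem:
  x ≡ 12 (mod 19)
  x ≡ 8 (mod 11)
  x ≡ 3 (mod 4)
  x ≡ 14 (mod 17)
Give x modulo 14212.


Product of moduli M = 19 · 11 · 4 · 17 = 14212.
Merge one congruence at a time:
  Start: x ≡ 12 (mod 19).
  Combine with x ≡ 8 (mod 11); new modulus lcm = 209.
    Write x = 12 + 19·t and substitute into x ≡ 8 (mod 11): 19·t ≡ 8 − 12 = -4 (mod 11).
    Reduce coefficients mod 11: 8·t ≡ 7 (mod 11).
    The inverse of 8 mod 11 is 7 (since 8·7 = 56 = 5·11 + 1), so t ≡ 7·7 = 49 ≡ 5 (mod 11).
    Then x = 12 + 19·5 = 107, valid modulo lcm(19, 11) = 209: x ≡ 107 (mod 209).
  Combine with x ≡ 3 (mod 4); new modulus lcm = 836.
    Write x = 107 + 209·t and substitute into x ≡ 3 (mod 4): 209·t ≡ 3 − 107 = -104 (mod 4).
    Reduce coefficients mod 4: 1·t ≡ 0 (mod 4).
    So t ≡ 0 (mod 4).
    Then x = 107 + 209·0 = 107, valid modulo lcm(209, 4) = 836: x ≡ 107 (mod 836).
  Combine with x ≡ 14 (mod 17); new modulus lcm = 14212.
    Write x = 107 + 836·t and substitute into x ≡ 14 (mod 17): 836·t ≡ 14 − 107 = -93 (mod 17).
    Reduce coefficients mod 17: 3·t ≡ 9 (mod 17).
    The inverse of 3 mod 17 is 6 (since 3·6 = 18 = 1·17 + 1), so t ≡ 6·9 = 54 ≡ 3 (mod 17).
    Then x = 107 + 836·3 = 2615, valid modulo lcm(836, 17) = 14212: x ≡ 2615 (mod 14212).
Verify against each original: 2615 mod 19 = 12, 2615 mod 11 = 8, 2615 mod 4 = 3, 2615 mod 17 = 14.

x ≡ 2615 (mod 14212).


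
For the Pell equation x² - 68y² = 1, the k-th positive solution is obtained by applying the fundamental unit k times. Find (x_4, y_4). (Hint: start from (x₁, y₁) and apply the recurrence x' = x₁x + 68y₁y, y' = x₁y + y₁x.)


Step 1: Find the fundamental solution (x₁, y₁) of x² - 68y² = 1.
  Expand √68 as a continued fraction. a₀ = ⌊√68⌋ = 8; iterate m_{k+1} = d_k·a_k − m_k, d_{k+1} = (68 − m_{k+1}²)/d_k, a_{k+1} = ⌊(a₀ + m_{k+1})/d_{k+1}⌋ (starting m₀ = 0, d₀ = 1), with convergents p_k = a_k·p_{k-1} + p_{k-2}, q_k = a_k·q_{k-1} + q_{k-2} (p₋₁ = 1, q₋₁ = 0):
  k = 0: a₀ = 8; p₀/q₀ = 8/1; p₀² − 68·q₀² = 64 − 68 = -4.
  k = 1: m = 8, d = 4, a = ⌊(8 + 8)/4⌋ = 4; p/q = (4·8 + 1)/(4·1 + 0) = 33/4; p² − 68·q² = 1089 − 1088 = 1.
  The first convergent with p² − 68·q² = 1 gives the fundamental solution (x₁, y₁) = (33, 4).
Step 2: Apply the recurrence (x_{n+1}, y_{n+1}) = (x₁x_n + 68y₁y_n, x₁y_n + y₁x_n) repeatedly.
  From (x_1, y_1) = (33, 4): x_2 = 33·33 + 68·4·4 = 2177; y_2 = 33·4 + 4·33 = 264.
  From (x_2, y_2) = (2177, 264): x_3 = 33·2177 + 68·4·264 = 143649; y_3 = 33·264 + 4·2177 = 17420.
  From (x_3, y_3) = (143649, 17420): x_4 = 33·143649 + 68·4·17420 = 9478657; y_4 = 33·17420 + 4·143649 = 1149456.
Step 3: Verify x_4² - 68·y_4² = 89844938523649 - 89844938523648 = 1 (should be 1). ✓

(x_1, y_1) = (33, 4); (x_4, y_4) = (9478657, 1149456).
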